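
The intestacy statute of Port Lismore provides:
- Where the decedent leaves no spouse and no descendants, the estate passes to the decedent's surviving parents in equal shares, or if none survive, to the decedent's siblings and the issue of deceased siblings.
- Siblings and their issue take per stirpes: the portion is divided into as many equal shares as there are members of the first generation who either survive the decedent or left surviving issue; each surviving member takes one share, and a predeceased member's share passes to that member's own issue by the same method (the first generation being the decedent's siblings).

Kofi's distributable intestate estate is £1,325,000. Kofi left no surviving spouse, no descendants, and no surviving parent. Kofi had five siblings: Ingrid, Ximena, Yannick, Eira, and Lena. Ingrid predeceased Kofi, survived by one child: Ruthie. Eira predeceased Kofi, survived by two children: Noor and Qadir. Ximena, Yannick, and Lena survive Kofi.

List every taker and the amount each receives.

Ruthie: £265,000; Ximena: £265,000; Yannick: £265,000; Noor: £132,500; Qadir: £132,500; Lena: £265,000

The entire £1,325,000 passes to the siblings and their issue.
That amount (£1,325,000) is divided into 5 shares of £265,000: Ximena, Yannick, and Lena each take £265,000; Ingrid's £265,000 share passes to Ingrid's issue; Eira's £265,000 share passes to Eira's issue.
Ingrid's share (£265,000) passes entirely to Ruthie.
Eira's share (£265,000) is divided into 2 shares of £132,500: Noor and Qadir each take £132,500.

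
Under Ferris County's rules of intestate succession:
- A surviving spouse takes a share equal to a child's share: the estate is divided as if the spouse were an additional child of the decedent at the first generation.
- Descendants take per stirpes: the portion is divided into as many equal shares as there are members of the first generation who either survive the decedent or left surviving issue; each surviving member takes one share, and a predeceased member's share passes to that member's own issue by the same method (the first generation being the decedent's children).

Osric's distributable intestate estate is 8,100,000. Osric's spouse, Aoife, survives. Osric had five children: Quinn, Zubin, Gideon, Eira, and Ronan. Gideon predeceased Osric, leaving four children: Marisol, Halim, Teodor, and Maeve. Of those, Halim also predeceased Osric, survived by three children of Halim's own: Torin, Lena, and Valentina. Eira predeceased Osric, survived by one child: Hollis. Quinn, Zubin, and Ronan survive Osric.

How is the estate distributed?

The spouse counts as an additional share at the children's level, so there are 6 primary shares of 1,350,000. Aoife takes one such share (1,350,000).
The children's combined portion (6,750,000) is divided into 5 shares of 1,350,000: Quinn, Zubin, and Ronan each take 1,350,000; Gideon's 1,350,000 share passes to Gideon's issue; Eira's 1,350,000 share passes to Eira's issue.
Gideon's share (1,350,000) is divided into 4 shares of 337,500: Marisol, Teodor, and Maeve each take 337,500; Halim's 337,500 share passes to Halim's issue.
Halim's share (337,500) is divided into 3 shares of 112,500: Torin, Lena, and Valentina each take 112,500.
Eira's share (1,350,000) passes entirely to Hollis.

Aoife: 1,350,000; Quinn: 1,350,000; Zubin: 1,350,000; Marisol: 337,500; Torin: 112,500; Lena: 112,500; Valentina: 112,500; Teodor: 337,500; Maeve: 337,500; Hollis: 1,350,000; Ronan: 1,350,000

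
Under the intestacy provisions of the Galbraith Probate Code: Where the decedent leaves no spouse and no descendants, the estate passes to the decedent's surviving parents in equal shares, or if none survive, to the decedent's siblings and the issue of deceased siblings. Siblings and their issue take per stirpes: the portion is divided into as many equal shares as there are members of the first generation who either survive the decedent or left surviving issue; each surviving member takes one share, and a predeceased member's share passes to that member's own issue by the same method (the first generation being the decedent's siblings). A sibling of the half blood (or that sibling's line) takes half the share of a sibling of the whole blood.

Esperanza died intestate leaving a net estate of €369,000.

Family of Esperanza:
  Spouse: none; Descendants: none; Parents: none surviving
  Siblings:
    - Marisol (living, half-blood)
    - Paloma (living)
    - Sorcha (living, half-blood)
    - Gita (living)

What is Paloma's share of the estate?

Paloma receives €123,000.

The entire €369,000 passes to the siblings and their issue.
Counting each half-blood sibling's line as half a unit, there are 3 units in €369,000, so one unit is €123,000. Whole-blood lines (Paloma and Gita) take €123,000 each; half-blood lines (Marisol and Sorcha) take €61,500 each.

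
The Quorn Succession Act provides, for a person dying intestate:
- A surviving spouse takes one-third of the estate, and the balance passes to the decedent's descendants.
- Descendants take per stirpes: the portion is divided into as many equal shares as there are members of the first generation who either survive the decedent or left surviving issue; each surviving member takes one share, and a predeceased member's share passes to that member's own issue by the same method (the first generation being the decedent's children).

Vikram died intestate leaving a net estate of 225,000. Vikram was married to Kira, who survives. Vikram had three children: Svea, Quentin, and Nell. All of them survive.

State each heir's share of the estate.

Kira: 75,000; Svea: 50,000; Quentin: 50,000; Nell: 50,000

Kira takes one-third of 225,000 = 75,000. The remaining 150,000 passes to the descendants.
The descendants' portion (150,000) is divided into 3 shares of 50,000: Svea, Quentin, and Nell each take 50,000.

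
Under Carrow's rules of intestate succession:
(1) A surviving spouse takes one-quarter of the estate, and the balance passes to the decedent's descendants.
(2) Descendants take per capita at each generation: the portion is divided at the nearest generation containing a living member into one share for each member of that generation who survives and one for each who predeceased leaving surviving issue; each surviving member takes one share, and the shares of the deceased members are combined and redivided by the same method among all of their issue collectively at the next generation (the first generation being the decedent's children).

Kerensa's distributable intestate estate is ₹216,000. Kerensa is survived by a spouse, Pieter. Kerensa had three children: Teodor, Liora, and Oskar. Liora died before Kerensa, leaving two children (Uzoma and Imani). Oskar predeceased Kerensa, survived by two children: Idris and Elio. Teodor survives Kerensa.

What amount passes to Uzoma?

Uzoma receives ₹27,000.

Pieter takes one-quarter of ₹216,000 = ₹54,000. The remaining ₹162,000 passes to the descendants.
The descendants' portion (₹162,000) is divided at the children's generation into 3 shares of ₹54,000. Teodor takes ₹54,000. The 2 shares of the deceased (Liora and Oskar) are combined into a pool of ₹108,000.
That pool (₹108,000) is divided at the grandchildren's generation equally among Uzoma, Imani, Idris, and Elio: ₹27,000 each.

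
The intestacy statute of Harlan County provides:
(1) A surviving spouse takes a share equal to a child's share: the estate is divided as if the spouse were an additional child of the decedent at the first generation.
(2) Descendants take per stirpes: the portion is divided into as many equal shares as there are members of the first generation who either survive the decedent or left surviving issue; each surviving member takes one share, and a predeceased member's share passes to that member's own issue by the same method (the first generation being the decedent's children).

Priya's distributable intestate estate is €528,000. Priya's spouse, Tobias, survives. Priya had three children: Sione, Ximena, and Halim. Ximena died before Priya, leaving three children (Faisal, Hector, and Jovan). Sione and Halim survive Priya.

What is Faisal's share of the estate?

Faisal receives €44,000.

The spouse counts as an additional share at the children's level, so there are 4 primary shares of €132,000. Tobias takes one such share (€132,000).
The children's combined portion (€396,000) is divided into 3 shares of €132,000: Sione and Halim each take €132,000; Ximena's €132,000 share passes to Ximena's issue.
Ximena's share (€132,000) is divided into 3 shares of €44,000: Faisal, Hector, and Jovan each take €44,000.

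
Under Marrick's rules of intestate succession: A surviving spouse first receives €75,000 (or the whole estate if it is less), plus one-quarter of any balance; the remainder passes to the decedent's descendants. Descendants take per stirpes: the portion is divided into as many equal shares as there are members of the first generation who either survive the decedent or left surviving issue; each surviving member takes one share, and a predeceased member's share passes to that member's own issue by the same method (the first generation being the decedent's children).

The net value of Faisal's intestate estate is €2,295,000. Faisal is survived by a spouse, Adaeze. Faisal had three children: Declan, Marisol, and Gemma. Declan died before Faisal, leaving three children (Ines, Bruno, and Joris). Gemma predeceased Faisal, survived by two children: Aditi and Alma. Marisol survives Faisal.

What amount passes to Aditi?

Adaeze first takes €75,000, leaving a balance of €2,220,000. Adaeze then takes one-quarter of the balance (€555,000), for a total of €630,000. The remaining €1,665,000 passes to the descendants.
The descendants' portion (€1,665,000) is divided into 3 shares of €555,000: Marisol takes €555,000; Declan's €555,000 share passes to Declan's issue; Gemma's €555,000 share passes to Gemma's issue.
Declan's share (€555,000) is divided into 3 shares of €185,000: Ines, Bruno, and Joris each take €185,000.
Gemma's share (€555,000) is divided into 2 shares of €277,500: Aditi and Alma each take €277,500.

Aditi receives €277,500.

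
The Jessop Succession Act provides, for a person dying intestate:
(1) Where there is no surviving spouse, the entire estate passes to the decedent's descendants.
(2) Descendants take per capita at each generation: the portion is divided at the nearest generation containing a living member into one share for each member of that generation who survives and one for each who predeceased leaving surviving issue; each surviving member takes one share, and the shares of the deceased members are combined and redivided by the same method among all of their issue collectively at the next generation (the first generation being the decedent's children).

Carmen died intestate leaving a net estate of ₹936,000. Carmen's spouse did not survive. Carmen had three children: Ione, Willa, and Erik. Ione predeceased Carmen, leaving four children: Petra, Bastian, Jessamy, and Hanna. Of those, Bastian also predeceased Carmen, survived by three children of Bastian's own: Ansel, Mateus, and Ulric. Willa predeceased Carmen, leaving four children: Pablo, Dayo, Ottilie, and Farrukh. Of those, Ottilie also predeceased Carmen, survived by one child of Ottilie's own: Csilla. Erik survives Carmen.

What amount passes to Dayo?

Dayo receives ₹78,000.

The entire ₹936,000 passes to the descendants.
That amount (₹936,000) is divided at the children's generation into 3 shares of ₹312,000. Erik takes ₹312,000. The 2 shares of the deceased (Ione and Willa) are combined into a pool of ₹624,000.
That pool (₹624,000) is divided at the grandchildren's generation into 8 shares of ₹78,000. Petra, Jessamy, Hanna, Pablo, Dayo, and Farrukh each take ₹78,000. The 2 shares of the deceased (Bastian and Ottilie) are combined into a pool of ₹156,000.
That pool (₹156,000) is divided at the great-grandchildren's generation equally among Ansel, Mateus, Ulric, and Csilla: ₹39,000 each.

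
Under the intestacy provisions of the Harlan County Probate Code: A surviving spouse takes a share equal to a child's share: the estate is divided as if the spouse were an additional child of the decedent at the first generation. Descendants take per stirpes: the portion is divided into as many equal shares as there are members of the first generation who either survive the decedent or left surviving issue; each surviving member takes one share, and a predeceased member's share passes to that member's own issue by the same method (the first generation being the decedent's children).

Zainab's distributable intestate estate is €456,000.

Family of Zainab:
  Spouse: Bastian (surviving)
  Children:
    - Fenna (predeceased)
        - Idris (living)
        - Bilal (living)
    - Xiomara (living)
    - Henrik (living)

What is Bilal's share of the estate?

Bilal receives €57,000.

The spouse counts as an additional share at the children's level, so there are 4 primary shares of €114,000. Bastian takes one such share (€114,000).
The children's combined portion (€342,000) is divided into 3 shares of €114,000: Xiomara and Henrik each take €114,000; Fenna's €114,000 share passes to Fenna's issue.
Fenna's share (€114,000) is divided into 2 shares of €57,000: Idris and Bilal each take €57,000.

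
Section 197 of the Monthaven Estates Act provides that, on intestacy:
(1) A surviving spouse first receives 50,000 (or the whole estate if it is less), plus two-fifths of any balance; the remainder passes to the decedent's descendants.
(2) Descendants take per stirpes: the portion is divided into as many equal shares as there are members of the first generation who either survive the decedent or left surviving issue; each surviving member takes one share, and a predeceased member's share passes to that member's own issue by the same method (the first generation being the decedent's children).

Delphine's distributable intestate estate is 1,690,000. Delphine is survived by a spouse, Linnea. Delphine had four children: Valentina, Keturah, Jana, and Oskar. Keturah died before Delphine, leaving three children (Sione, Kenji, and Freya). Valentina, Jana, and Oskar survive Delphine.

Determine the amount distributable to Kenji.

Linnea first takes 50,000, leaving a balance of 1,640,000. Linnea then takes two-fifths of the balance (656,000), for a total of 706,000. The remaining 984,000 passes to the descendants.
The descendants' portion (984,000) is divided into 4 shares of 246,000: Valentina, Jana, and Oskar each take 246,000; Keturah's 246,000 share passes to Keturah's issue.
Keturah's share (246,000) is divided into 3 shares of 82,000: Sione, Kenji, and Freya each take 82,000.

Kenji receives 82,000.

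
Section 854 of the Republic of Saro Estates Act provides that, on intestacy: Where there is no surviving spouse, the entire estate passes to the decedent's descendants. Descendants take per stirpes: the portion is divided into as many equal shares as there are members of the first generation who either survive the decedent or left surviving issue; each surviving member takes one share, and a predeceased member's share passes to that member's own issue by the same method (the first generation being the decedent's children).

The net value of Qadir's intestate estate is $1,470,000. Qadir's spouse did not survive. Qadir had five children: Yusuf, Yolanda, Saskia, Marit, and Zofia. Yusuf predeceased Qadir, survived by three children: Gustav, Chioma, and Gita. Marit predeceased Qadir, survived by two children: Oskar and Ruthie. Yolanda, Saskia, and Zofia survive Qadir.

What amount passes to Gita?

The entire $1,470,000 passes to the descendants.
That amount ($1,470,000) is divided into 5 shares of $294,000: Yolanda, Saskia, and Zofia each take $294,000; Yusuf's $294,000 share passes to Yusuf's issue; Marit's $294,000 share passes to Marit's issue.
Yusuf's share ($294,000) is divided into 3 shares of $98,000: Gustav, Chioma, and Gita each take $98,000.
Marit's share ($294,000) is divided into 2 shares of $147,000: Oskar and Ruthie each take $147,000.

Gita receives $98,000.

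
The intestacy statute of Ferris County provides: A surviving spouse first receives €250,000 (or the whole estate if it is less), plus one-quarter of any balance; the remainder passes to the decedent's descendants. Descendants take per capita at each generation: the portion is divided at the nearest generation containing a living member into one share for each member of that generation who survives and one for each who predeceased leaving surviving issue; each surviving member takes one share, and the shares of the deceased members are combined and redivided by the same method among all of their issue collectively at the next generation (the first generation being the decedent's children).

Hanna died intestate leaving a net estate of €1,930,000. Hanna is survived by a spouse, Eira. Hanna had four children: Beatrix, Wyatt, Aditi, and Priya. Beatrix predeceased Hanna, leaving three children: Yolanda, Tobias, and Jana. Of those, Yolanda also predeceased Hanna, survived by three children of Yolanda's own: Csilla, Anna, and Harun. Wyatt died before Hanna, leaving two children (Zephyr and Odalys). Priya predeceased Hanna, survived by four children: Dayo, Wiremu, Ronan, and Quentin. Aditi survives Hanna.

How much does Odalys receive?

Odalys receives €105,000.

Eira first takes €250,000, leaving a balance of €1,680,000. Eira then takes one-quarter of the balance (€420,000), for a total of €670,000. The remaining €1,260,000 passes to the descendants.
The descendants' portion (€1,260,000) is divided at the children's generation into 4 shares of €315,000. Aditi takes €315,000. The 3 shares of the deceased (Beatrix, Wyatt, and Priya) are combined into a pool of €945,000.
That pool (€945,000) is divided at the grandchildren's generation into 9 shares of €105,000. Tobias, Jana, Zephyr, Odalys, Dayo, Wiremu, Ronan, and Quentin each take €105,000. The remaining share for the deceased Yolanda (€105,000) is carried to the next generation.
That pool (€105,000) is divided at the great-grandchildren's generation equally among Csilla, Anna, and Harun: €35,000 each.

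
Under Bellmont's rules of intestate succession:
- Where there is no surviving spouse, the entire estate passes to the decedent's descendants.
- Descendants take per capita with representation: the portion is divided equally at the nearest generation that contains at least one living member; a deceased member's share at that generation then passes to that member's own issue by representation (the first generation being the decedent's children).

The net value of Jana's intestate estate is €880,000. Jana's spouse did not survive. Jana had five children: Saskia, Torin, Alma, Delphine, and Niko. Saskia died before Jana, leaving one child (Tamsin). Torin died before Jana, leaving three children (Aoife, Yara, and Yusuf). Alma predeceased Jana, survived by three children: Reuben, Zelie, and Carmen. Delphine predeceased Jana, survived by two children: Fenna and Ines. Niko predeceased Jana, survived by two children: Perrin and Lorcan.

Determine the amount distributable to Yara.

The entire €880,000 passes to the descendants.
No child survives, so the initial division is made at the grandchildren's generation.
That amount (€880,000) is divided into 11 shares of €80,000: Tamsin, Aoife, Yara, Yusuf, Reuben, Zelie, Carmen, Fenna, Ines, Perrin, and Lorcan each take €80,000.

Yara receives €80,000.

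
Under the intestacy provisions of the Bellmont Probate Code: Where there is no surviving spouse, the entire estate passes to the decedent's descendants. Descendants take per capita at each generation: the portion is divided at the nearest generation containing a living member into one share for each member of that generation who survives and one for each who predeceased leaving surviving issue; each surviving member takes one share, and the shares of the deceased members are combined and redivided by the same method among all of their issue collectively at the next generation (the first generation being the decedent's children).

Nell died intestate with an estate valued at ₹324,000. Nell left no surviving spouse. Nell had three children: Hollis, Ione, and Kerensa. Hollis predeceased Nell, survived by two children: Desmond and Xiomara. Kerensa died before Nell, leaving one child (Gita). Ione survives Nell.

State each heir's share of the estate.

The entire ₹324,000 passes to the descendants.
That amount (₹324,000) is divided at the children's generation into 3 shares of ₹108,000. Ione takes ₹108,000. The 2 shares of the deceased (Hollis and Kerensa) are combined into a pool of ₹216,000.
That pool (₹216,000) is divided at the grandchildren's generation equally among Desmond, Xiomara, and Gita: ₹72,000 each.

Desmond: ₹72,000; Xiomara: ₹72,000; Ione: ₹108,000; Gita: ₹72,000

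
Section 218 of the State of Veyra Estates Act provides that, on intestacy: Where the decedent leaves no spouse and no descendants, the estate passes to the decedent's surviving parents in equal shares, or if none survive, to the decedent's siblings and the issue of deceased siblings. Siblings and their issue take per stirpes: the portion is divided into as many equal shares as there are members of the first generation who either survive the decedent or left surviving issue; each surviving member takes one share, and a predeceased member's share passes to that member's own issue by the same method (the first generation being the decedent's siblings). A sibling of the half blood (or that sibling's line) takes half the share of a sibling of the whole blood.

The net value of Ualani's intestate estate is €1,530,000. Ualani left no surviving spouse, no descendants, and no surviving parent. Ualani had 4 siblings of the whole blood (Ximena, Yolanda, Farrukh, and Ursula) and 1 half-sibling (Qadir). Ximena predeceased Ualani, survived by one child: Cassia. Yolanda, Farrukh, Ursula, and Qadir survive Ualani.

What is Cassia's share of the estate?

Cassia receives €340,000.

The entire €1,530,000 passes to the siblings and their issue.
Counting each half-blood sibling's line as half a unit, there are 9/2 units in €1,530,000, so one unit is €340,000. Whole-blood lines (Ximena, Yolanda, Farrukh, and Ursula) take €340,000 each; half-blood lines (Qadir) take €170,000 each.
Ximena's share (€340,000) passes entirely to Cassia.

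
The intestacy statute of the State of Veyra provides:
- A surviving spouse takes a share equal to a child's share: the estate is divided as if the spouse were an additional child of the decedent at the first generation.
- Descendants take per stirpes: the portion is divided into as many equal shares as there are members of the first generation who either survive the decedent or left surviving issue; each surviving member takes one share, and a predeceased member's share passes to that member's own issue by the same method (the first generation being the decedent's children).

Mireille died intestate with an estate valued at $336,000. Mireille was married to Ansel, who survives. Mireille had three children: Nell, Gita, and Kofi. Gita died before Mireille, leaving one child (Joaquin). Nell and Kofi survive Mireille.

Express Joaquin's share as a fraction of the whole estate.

The spouse counts as an additional share at the children's level, so there are 4 primary shares of $84,000. Ansel takes one such share ($84,000).
The children's combined portion ($252,000) is divided into 3 shares of $84,000: Nell and Kofi each take $84,000; Gita's $84,000 share passes to Gita's issue.
Gita's share ($84,000) passes entirely to Joaquin.

Joaquin receives 1/4 of the estate.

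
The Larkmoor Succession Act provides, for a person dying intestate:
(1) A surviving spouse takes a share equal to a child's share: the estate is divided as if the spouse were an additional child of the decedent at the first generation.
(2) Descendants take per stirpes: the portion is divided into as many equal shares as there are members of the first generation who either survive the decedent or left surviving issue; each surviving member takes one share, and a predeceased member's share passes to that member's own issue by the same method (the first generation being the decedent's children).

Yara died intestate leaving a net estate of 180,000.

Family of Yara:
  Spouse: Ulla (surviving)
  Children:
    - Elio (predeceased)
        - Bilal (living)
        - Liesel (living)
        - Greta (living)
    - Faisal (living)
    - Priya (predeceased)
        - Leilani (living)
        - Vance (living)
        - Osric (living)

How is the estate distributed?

Ulla: 45,000; Bilal: 15,000; Liesel: 15,000; Greta: 15,000; Faisal: 45,000; Leilani: 15,000; Vance: 15,000; Osric: 15,000

The spouse counts as an additional share at the children's level, so there are 4 primary shares of 45,000. Ulla takes one such share (45,000).
The children's combined portion (135,000) is divided into 3 shares of 45,000: Faisal takes 45,000; Elio's 45,000 share passes to Elio's issue; Priya's 45,000 share passes to Priya's issue.
Elio's share (45,000) is divided into 3 shares of 15,000: Bilal, Liesel, and Greta each take 15,000.
Priya's share (45,000) is divided into 3 shares of 15,000: Leilani, Vance, and Osric each take 15,000.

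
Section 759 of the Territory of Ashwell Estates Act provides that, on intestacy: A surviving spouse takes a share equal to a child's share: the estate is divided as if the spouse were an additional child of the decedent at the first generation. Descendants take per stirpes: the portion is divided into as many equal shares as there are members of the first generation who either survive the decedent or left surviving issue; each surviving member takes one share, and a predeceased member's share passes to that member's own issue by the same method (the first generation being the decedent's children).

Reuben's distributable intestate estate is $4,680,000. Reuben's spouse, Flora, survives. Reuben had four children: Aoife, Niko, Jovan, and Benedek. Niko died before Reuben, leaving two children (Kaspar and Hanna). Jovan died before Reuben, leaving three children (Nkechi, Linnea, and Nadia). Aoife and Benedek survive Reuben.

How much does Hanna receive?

The spouse counts as an additional share at the children's level, so there are 5 primary shares of $936,000. Flora takes one such share ($936,000).
The children's combined portion ($3,744,000) is divided into 4 shares of $936,000: Aoife and Benedek each take $936,000; Niko's $936,000 share passes to Niko's issue; Jovan's $936,000 share passes to Jovan's issue.
Niko's share ($936,000) is divided into 2 shares of $468,000: Kaspar and Hanna each take $468,000.
Jovan's share ($936,000) is divided into 3 shares of $312,000: Nkechi, Linnea, and Nadia each take $312,000.

Hanna receives $468,000.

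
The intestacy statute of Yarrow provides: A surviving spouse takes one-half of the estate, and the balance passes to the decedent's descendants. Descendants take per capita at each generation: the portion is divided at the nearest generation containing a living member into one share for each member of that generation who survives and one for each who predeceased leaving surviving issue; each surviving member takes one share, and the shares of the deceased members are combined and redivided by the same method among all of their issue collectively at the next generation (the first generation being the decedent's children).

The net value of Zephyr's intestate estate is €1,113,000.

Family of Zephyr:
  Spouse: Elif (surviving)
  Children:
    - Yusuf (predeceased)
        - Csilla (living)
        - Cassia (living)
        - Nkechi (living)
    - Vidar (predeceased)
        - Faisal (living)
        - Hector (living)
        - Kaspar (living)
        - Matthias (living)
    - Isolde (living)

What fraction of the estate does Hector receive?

Elif takes one-half of €1,113,000 = €556,500. The remaining €556,500 passes to the descendants.
The descendants' portion (€556,500) is divided at the children's generation into 3 shares of €185,500. Isolde takes €185,500. The 2 shares of the deceased (Yusuf and Vidar) are combined into a pool of €371,000.
That pool (€371,000) is divided at the grandchildren's generation equally among Csilla, Cassia, Nkechi, Faisal, Hector, Kaspar, and Matthias: €53,000 each.

Hector receives 1/21 of the estate.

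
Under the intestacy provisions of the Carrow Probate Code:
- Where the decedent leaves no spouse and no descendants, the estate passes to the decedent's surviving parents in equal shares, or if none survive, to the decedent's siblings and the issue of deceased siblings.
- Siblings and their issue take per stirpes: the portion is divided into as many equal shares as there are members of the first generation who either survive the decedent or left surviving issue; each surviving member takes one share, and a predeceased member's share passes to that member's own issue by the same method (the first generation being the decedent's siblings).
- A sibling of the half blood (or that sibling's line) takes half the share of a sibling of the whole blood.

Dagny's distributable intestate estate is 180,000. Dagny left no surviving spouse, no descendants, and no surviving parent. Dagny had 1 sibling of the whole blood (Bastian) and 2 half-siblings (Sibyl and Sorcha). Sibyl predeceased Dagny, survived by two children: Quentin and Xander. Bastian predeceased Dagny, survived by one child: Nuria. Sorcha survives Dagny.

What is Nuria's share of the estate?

The entire 180,000 passes to the siblings and their issue.
Counting each half-blood sibling's line as half a unit, there are 2 units in 180,000, so one unit is 90,000. Whole-blood lines (Bastian) take 90,000 each; half-blood lines (Sibyl and Sorcha) take 45,000 each.
Sibyl's share (45,000) is divided into 2 shares of 22,500: Quentin and Xander each take 22,500.
Bastian's share (90,000) passes entirely to Nuria.

Nuria receives 90,000.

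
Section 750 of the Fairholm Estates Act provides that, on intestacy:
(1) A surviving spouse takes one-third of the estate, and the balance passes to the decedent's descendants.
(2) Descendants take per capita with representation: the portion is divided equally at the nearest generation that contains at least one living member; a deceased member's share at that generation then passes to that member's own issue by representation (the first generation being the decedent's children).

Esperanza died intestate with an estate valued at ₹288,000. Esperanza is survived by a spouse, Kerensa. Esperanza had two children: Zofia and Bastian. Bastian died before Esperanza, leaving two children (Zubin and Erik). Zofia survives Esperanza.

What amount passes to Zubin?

Zubin receives ₹48,000.

Kerensa takes one-third of ₹288,000 = ₹96,000. The remaining ₹192,000 passes to the descendants.
The descendants' portion (₹192,000) is divided into 2 shares of ₹96,000: Zofia takes ₹96,000; Bastian's ₹96,000 share passes to Bastian's issue.
Bastian's share (₹96,000) is divided into 2 shares of ₹48,000: Zubin and Erik each take ₹48,000.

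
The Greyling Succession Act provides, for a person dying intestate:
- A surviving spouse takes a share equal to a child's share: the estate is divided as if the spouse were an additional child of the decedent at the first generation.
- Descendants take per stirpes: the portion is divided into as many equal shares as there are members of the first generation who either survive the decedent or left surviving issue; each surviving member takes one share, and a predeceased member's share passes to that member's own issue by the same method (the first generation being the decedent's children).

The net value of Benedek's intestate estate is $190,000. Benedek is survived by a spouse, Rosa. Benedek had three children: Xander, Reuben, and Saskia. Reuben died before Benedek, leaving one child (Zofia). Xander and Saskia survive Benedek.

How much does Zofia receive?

Zofia receives $47,500.

The spouse counts as an additional share at the children's level, so there are 4 primary shares of $47,500. Rosa takes one such share ($47,500).
The children's combined portion ($142,500) is divided into 3 shares of $47,500: Xander and Saskia each take $47,500; Reuben's $47,500 share passes to Reuben's issue.
Reuben's share ($47,500) passes entirely to Zofia.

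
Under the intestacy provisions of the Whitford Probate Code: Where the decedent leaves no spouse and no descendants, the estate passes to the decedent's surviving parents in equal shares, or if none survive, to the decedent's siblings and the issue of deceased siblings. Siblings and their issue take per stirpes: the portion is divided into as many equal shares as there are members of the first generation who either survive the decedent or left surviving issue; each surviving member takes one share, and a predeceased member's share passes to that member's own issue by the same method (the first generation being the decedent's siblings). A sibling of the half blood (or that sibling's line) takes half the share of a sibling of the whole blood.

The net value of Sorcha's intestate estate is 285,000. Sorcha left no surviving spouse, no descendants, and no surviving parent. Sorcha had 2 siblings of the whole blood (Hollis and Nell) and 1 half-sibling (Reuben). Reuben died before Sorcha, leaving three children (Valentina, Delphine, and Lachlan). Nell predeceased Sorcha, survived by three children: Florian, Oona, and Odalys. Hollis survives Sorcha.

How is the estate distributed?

Valentina: 19,000; Delphine: 19,000; Lachlan: 19,000; Hollis: 114,000; Florian: 38,000; Oona: 38,000; Odalys: 38,000

The entire 285,000 passes to the siblings and their issue.
Counting each half-blood sibling's line as half a unit, there are 5/2 units in 285,000, so one unit is 114,000. Whole-blood lines (Hollis and Nell) take 114,000 each; half-blood lines (Reuben) take 57,000 each.
Reuben's share (57,000) is divided into 3 shares of 19,000: Valentina, Delphine, and Lachlan each take 19,000.
Nell's share (114,000) is divided into 3 shares of 38,000: Florian, Oona, and Odalys each take 38,000.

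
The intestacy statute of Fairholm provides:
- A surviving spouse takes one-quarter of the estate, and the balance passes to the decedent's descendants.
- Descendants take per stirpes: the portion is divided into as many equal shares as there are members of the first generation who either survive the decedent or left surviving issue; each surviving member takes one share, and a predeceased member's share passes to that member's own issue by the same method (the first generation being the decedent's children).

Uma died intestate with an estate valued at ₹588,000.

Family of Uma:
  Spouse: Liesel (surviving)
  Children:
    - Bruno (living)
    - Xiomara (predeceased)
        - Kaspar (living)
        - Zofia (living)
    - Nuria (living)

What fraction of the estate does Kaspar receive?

Kaspar receives 1/8 of the estate.

Liesel takes one-quarter of ₹588,000 = ₹147,000. The remaining ₹441,000 passes to the descendants.
The descendants' portion (₹441,000) is divided into 3 shares of ₹147,000: Bruno and Nuria each take ₹147,000; Xiomara's ₹147,000 share passes to Xiomara's issue.
Xiomara's share (₹147,000) is divided into 2 shares of ₹73,500: Kaspar and Zofia each take ₹73,500.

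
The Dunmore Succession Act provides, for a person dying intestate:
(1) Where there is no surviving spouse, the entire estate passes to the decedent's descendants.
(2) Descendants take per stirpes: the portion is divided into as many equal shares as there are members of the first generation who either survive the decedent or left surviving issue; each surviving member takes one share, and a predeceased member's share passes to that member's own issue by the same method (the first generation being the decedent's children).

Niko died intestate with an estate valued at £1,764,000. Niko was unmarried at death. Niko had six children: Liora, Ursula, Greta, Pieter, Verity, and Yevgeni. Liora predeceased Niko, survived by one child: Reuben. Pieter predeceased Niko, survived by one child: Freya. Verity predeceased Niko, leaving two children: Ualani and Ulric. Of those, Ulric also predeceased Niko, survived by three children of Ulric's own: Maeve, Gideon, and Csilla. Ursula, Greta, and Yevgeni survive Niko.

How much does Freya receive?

The entire £1,764,000 passes to the descendants.
That amount (£1,764,000) is divided into 6 shares of £294,000: Ursula, Greta, and Yevgeni each take £294,000; Liora's £294,000 share passes to Liora's issue; Pieter's £294,000 share passes to Pieter's issue; Verity's £294,000 share passes to Verity's issue.
Liora's share (£294,000) passes entirely to Reuben.
Pieter's share (£294,000) passes entirely to Freya.
Verity's share (£294,000) is divided into 2 shares of £147,000: Ualani takes £147,000; Ulric's £147,000 share passes to Ulric's issue.
Ulric's share (£147,000) is divided into 3 shares of £49,000: Maeve, Gideon, and Csilla each take £49,000.

Freya receives £294,000.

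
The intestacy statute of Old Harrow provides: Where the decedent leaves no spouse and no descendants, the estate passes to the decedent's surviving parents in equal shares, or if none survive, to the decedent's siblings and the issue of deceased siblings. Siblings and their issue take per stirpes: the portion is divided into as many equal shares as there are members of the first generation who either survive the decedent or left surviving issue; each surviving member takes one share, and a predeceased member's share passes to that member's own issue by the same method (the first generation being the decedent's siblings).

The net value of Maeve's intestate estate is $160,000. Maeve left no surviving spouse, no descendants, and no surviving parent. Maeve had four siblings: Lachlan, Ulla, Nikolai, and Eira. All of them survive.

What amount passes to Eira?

The entire $160,000 passes to the siblings and their issue.
That amount ($160,000) is divided into 4 shares of $40,000: Lachlan, Ulla, Nikolai, and Eira each take $40,000.

Eira receives $40,000.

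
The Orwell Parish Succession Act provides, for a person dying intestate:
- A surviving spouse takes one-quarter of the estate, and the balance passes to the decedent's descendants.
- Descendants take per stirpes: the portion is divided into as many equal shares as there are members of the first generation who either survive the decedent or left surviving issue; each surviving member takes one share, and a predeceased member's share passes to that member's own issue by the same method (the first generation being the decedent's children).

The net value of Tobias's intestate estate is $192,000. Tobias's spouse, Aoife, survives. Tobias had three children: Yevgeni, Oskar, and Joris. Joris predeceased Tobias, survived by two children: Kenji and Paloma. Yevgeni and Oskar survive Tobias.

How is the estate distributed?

Aoife takes one-quarter of $192,000 = $48,000. The remaining $144,000 passes to the descendants.
The descendants' portion ($144,000) is divided into 3 shares of $48,000: Yevgeni and Oskar each take $48,000; Joris's $48,000 share passes to Joris's issue.
Joris's share ($48,000) is divided into 2 shares of $24,000: Kenji and Paloma each take $24,000.

Aoife: $48,000; Yevgeni: $48,000; Oskar: $48,000; Kenji: $24,000; Paloma: $24,000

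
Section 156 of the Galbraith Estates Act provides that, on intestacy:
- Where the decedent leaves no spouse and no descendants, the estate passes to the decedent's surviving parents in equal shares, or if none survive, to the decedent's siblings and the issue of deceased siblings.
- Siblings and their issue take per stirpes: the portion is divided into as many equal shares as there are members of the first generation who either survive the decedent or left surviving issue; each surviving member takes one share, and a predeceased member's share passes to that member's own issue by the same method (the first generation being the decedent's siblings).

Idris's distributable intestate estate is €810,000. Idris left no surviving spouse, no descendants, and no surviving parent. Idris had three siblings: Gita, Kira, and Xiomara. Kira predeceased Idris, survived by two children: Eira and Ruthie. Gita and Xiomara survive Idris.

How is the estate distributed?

The entire €810,000 passes to the siblings and their issue.
That amount (€810,000) is divided into 3 shares of €270,000: Gita and Xiomara each take €270,000; Kira's €270,000 share passes to Kira's issue.
Kira's share (€270,000) is divided into 2 shares of €135,000: Eira and Ruthie each take €135,000.

Gita: €270,000; Eira: €135,000; Ruthie: €135,000; Xiomara: €270,000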